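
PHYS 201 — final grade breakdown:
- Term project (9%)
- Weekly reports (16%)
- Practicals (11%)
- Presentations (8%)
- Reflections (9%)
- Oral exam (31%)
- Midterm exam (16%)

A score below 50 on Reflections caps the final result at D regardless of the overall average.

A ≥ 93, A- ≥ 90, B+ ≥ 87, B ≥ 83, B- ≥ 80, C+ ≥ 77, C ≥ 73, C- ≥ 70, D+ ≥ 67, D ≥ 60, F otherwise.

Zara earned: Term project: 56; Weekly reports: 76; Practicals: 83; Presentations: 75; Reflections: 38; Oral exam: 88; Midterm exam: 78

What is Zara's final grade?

Reflections score 38 < 50: minimum not met.
Weighted total:
  Term project 56 × 0.09 = 5.04
  Weekly reports 76 × 0.16 = 12.16
  Practicals 83 × 0.11 = 9.13
  Presentations 75 × 0.08 = 6
  Reflections 38 × 0.09 = 3.42
  Oral exam 88 × 0.31 = 27.28
  Midterm exam 78 × 0.16 = 12.48
Sum = 75.51
75.51 would be C; cap at D applies → D.

D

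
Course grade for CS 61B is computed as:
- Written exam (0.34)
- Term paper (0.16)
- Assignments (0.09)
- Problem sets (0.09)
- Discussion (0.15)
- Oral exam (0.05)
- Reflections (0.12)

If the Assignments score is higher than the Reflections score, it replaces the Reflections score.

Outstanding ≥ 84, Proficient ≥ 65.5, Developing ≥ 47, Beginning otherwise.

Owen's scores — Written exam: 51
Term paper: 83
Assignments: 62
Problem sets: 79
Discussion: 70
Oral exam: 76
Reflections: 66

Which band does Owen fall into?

Assignments (62) ≤ Reflections (66), so Reflections stays at 66.
Weighted total:
  Written exam 51 × 0.34 = 17.34
  Term paper 83 × 0.16 = 13.28
  Assignments 62 × 0.09 = 5.58
  Problem sets 79 × 0.09 = 7.11
  Discussion 70 × 0.15 = 10.5
  Oral exam 76 × 0.05 = 3.8
  Reflections 66 × 0.12 = 7.92
Sum = 65.53
65.53 is ≥ 65.5 and < 84 → Proficient

Proficient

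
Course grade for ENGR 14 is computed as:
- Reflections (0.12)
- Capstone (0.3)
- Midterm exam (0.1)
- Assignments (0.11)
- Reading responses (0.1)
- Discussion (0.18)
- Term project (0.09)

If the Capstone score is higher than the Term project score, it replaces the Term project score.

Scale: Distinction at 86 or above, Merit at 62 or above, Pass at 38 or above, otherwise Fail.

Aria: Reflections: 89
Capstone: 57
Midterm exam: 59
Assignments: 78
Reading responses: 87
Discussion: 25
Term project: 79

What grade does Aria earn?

Merit

Capstone (57) ≤ Term project (79), so Term project stays at 79.
Weighted total:
  Reflections 89 × 0.12 = 10.68
  Capstone 57 × 0.3 = 17.1
  Midterm exam 59 × 0.1 = 5.9
  Assignments 78 × 0.11 = 8.58
  Reading responses 87 × 0.1 = 8.7
  Discussion 25 × 0.18 = 4.5
  Term project 79 × 0.09 = 7.11
Sum = 62.57
62.57 is ≥ 62 and < 86 → Merit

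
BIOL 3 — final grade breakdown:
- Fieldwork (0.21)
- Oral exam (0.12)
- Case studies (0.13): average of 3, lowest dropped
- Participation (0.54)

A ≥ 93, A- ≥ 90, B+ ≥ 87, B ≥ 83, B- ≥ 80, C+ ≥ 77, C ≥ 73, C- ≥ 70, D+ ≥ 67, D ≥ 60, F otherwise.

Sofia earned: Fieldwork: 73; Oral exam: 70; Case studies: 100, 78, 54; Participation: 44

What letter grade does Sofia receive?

F

Case studies: drop 54 → average of remaining 2 = 178/2 = 89
Weighted total:
  Fieldwork 73 × 0.21 = 15.33
  Oral exam 70 × 0.12 = 8.4
  Case studies 89 × 0.13 = 11.57
  Participation 44 × 0.54 = 23.76
Sum = 59.06
59.06 < 60 → F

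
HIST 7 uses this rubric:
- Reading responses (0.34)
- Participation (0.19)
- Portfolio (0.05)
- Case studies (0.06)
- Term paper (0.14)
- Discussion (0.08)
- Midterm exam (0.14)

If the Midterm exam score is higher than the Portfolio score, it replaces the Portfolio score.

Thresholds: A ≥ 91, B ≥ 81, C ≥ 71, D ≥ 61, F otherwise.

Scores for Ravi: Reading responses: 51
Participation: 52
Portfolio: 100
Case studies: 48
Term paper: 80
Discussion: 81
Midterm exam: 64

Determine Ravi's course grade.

Midterm exam (64) ≤ Portfolio (100), so Portfolio stays at 100.
Weighted total:
  Reading responses 51 × 0.34 = 17.34
  Participation 52 × 0.19 = 9.88
  Portfolio 100 × 0.05 = 5
  Case studies 48 × 0.06 = 2.88
  Term paper 80 × 0.14 = 11.2
  Discussion 81 × 0.08 = 6.48
  Midterm exam 64 × 0.14 = 8.96
Sum = 61.74
61.74 is ≥ 61 and < 71 → D

D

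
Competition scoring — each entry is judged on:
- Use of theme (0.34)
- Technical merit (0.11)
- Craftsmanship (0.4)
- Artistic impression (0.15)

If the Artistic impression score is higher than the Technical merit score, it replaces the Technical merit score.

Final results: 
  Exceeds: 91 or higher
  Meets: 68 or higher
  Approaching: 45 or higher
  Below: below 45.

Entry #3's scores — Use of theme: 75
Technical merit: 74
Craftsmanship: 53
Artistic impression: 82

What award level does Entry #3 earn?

Artistic impression (82) > Technical merit (74), so Technical merit counts as 82.
Weighted total:
  Use of theme 75 × 0.34 = 25.5
  Technical merit 82 × 0.11 = 9.02
  Craftsmanship 53 × 0.4 = 21.2
  Artistic impression 82 × 0.15 = 12.3
Sum = 68.02
68.02 is ≥ 68 and < 91 → Meets

Meets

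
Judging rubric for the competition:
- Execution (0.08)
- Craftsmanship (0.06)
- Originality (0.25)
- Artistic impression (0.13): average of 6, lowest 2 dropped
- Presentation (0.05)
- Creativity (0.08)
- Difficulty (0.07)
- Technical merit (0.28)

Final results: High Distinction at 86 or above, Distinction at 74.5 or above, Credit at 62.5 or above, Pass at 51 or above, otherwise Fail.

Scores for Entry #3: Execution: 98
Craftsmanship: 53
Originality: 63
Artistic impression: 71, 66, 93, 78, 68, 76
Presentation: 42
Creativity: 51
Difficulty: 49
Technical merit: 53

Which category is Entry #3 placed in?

Artistic impression: drop 66, 68 → average of remaining 4 = 318/4 = 79.5
Weighted total:
  Execution 98 × 0.08 = 7.84
  Craftsmanship 53 × 0.06 = 3.18
  Originality 63 × 0.25 = 15.75
  Artistic impression 79.5 × 0.13 = 10.335
  Presentation 42 × 0.05 = 2.1
  Creativity 51 × 0.08 = 4.08
  Difficulty 49 × 0.07 = 3.43
  Technical merit 53 × 0.28 = 14.84
Sum = 61.555
61.555 is ≥ 51 and < 62.5 → Pass

Pass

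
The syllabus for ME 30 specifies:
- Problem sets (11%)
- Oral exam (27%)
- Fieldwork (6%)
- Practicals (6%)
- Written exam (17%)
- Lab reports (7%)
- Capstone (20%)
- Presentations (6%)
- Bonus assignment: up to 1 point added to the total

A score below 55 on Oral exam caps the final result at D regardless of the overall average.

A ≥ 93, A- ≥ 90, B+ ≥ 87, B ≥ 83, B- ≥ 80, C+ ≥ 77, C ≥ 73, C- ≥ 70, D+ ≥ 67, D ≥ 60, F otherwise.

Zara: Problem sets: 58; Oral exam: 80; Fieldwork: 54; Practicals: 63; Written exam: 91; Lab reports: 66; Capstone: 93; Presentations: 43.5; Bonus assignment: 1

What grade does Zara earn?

C+

Oral exam score 80 ≥ 55: minimum met.
Weighted total:
  Problem sets 58 × 0.11 = 6.38
  Oral exam 80 × 0.27 = 21.6
  Fieldwork 54 × 0.06 = 3.24
  Practicals 63 × 0.06 = 3.78
  Written exam 91 × 0.17 = 15.47
  Lab reports 66 × 0.07 = 4.62
  Capstone 93 × 0.2 = 18.6
  Presentations 43.5 × 0.06 = 2.61
Sum = 76.3
Bonus assignment: 76.3 + 1 = 77.3
77.3 is ≥ 77 and < 80 → C+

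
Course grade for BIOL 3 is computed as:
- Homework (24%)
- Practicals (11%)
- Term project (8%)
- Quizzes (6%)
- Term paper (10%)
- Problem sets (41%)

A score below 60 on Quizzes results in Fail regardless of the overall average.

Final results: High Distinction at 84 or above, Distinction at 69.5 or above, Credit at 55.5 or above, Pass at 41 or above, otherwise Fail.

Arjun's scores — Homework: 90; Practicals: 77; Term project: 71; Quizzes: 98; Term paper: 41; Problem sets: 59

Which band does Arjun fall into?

Distinction

Quizzes score 98 ≥ 60: minimum met.
Weighted total:
  Homework 90 × 0.24 = 21.6
  Practicals 77 × 0.11 = 8.47
  Term project 71 × 0.08 = 5.68
  Quizzes 98 × 0.06 = 5.88
  Term paper 41 × 0.1 = 4.1
  Problem sets 59 × 0.41 = 24.19
Sum = 69.92
69.92 is ≥ 69.5 and < 84 → Distinction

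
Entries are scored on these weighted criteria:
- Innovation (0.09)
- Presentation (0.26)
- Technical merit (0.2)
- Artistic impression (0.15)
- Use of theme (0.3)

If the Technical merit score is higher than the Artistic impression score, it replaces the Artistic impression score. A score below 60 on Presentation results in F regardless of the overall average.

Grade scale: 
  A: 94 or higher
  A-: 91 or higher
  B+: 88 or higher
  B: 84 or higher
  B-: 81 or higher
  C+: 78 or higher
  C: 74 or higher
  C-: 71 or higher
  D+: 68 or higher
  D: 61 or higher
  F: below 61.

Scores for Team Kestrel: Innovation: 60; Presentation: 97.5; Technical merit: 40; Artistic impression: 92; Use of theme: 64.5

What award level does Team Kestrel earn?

Technical merit (40) ≤ Artistic impression (92), so Artistic impression stays at 92.
Presentation score 97.5 ≥ 60: minimum met.
Weighted total:
  Innovation 60 × 0.09 = 5.4
  Presentation 97.5 × 0.26 = 25.35
  Technical merit 40 × 0.2 = 8
  Artistic impression 92 × 0.15 = 13.8
  Use of theme 64.5 × 0.3 = 19.35
Sum = 71.9
71.9 is ≥ 71 and < 74 → C-

C-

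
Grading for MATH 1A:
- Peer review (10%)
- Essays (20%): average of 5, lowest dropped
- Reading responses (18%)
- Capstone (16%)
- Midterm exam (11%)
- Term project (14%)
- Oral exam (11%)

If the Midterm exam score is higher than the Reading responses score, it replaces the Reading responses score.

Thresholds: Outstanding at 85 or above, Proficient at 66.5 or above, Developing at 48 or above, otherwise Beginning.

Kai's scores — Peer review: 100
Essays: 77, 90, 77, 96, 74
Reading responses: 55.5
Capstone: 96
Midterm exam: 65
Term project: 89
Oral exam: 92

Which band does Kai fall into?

Proficient

Essays: drop 74 → average of remaining 4 = 340/4 = 85
Midterm exam (65) > Reading responses (55.5), so Reading responses counts as 65.
Weighted total:
  Peer review 100 × 0.1 = 10
  Essays 85 × 0.2 = 17
  Reading responses 65 × 0.18 = 11.7
  Capstone 96 × 0.16 = 15.36
  Midterm exam 65 × 0.11 = 7.15
  Term project 89 × 0.14 = 12.46
  Oral exam 92 × 0.11 = 10.12
Sum = 83.79
83.79 is ≥ 66.5 and < 85 → Proficient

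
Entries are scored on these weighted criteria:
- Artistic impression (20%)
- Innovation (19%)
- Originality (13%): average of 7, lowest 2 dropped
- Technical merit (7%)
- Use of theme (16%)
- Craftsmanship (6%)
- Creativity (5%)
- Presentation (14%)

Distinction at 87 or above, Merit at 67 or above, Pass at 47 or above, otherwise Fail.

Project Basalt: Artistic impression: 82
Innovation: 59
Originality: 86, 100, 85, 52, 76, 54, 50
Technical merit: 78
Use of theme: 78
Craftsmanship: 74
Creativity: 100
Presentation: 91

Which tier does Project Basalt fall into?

Merit

Originality: drop 50, 52 → average of remaining 5 = 401/5 = 80.2
Weighted total:
  Artistic impression 82 × 0.2 = 16.4
  Innovation 59 × 0.19 = 11.21
  Originality 80.2 × 0.13 = 10.426
  Technical merit 78 × 0.07 = 5.46
  Use of theme 78 × 0.16 = 12.48
  Craftsmanship 74 × 0.06 = 4.44
  Creativity 100 × 0.05 = 5
  Presentation 91 × 0.14 = 12.74
Sum = 78.156
78.156 is ≥ 67 and < 87 → Merit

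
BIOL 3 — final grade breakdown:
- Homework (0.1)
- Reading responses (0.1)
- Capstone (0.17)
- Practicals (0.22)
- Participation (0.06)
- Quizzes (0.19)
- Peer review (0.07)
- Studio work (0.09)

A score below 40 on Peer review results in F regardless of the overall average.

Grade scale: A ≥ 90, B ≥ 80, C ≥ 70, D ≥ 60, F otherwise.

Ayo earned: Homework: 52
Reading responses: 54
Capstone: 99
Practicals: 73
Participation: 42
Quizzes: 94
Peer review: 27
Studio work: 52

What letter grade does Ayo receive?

Peer review score 27 < 40: minimum not met.
Weighted total:
  Homework 52 × 0.1 = 5.2
  Reading responses 54 × 0.1 = 5.4
  Capstone 99 × 0.17 = 16.83
  Practicals 73 × 0.22 = 16.06
  Participation 42 × 0.06 = 2.52
  Quizzes 94 × 0.19 = 17.86
  Peer review 27 × 0.07 = 1.89
  Studio work 52 × 0.09 = 4.68
Sum = 70.44
Because the Peer review minimum was not met, the result is F.

F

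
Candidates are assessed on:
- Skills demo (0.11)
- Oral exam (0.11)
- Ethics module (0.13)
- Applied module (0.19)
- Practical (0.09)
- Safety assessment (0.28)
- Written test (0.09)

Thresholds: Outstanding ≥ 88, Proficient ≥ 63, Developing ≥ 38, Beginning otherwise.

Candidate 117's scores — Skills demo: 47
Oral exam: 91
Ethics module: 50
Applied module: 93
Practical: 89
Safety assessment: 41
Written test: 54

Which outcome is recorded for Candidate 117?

Weighted total:
  Skills demo 47 × 0.11 = 5.17
  Oral exam 91 × 0.11 = 10.01
  Ethics module 50 × 0.13 = 6.5
  Applied module 93 × 0.19 = 17.67
  Practical 89 × 0.09 = 8.01
  Safety assessment 41 × 0.28 = 11.48
  Written test 54 × 0.09 = 4.86
Sum = 63.7
63.7 is ≥ 63 and < 88 → Proficient

Proficient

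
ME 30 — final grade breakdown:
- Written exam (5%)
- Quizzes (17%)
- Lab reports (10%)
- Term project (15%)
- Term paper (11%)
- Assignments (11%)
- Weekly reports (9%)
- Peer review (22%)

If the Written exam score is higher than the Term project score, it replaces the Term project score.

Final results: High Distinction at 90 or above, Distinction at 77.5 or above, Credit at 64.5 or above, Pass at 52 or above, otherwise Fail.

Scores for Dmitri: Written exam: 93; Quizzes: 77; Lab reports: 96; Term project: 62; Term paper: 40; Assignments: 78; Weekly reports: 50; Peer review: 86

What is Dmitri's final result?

Written exam (93) > Term project (62), so Term project counts as 93.
Weighted total:
  Written exam 93 × 0.05 = 4.65
  Quizzes 77 × 0.17 = 13.09
  Lab reports 96 × 0.1 = 9.6
  Term project 93 × 0.15 = 13.95
  Term paper 40 × 0.11 = 4.4
  Assignments 78 × 0.11 = 8.58
  Weekly reports 50 × 0.09 = 4.5
  Peer review 86 × 0.22 = 18.92
Sum = 77.69
77.69 is ≥ 77.5 and < 90 → Distinction

Distinction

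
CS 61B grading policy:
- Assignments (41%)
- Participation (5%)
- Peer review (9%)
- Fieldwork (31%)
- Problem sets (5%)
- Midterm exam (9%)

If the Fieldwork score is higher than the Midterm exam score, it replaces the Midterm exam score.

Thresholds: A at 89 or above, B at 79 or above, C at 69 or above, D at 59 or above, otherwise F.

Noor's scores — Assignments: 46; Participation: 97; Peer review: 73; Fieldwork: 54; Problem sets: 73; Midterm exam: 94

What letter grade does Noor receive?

Fieldwork (54) ≤ Midterm exam (94), so Midterm exam stays at 94.
Weighted total:
  Assignments 46 × 0.41 = 18.86
  Participation 97 × 0.05 = 4.85
  Peer review 73 × 0.09 = 6.57
  Fieldwork 54 × 0.31 = 16.74
  Problem sets 73 × 0.05 = 3.65
  Midterm exam 94 × 0.09 = 8.46
Sum = 59.13
59.13 is ≥ 59 and < 69 → D

D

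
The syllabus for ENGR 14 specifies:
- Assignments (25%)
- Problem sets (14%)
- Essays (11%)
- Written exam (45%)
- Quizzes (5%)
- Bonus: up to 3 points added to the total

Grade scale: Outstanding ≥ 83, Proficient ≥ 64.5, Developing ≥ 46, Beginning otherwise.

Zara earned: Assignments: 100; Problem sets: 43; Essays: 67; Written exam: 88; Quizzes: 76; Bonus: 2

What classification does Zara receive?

Outstanding

Weighted total:
  Assignments 100 × 0.25 = 25
  Problem sets 43 × 0.14 = 6.02
  Essays 67 × 0.11 = 7.37
  Written exam 88 × 0.45 = 39.6
  Quizzes 76 × 0.05 = 3.8
Sum = 81.79
Bonus: 81.79 + 2 = 83.79
83.79 ≥ 83 → Outstanding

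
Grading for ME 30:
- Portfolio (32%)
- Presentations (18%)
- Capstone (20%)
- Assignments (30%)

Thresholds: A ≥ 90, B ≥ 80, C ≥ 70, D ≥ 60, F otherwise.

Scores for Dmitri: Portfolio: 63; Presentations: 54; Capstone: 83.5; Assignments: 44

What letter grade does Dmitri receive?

F

Weighted total:
  Portfolio 63 × 0.32 = 20.16
  Presentations 54 × 0.18 = 9.72
  Capstone 83.5 × 0.2 = 16.7
  Assignments 44 × 0.3 = 13.2
Sum = 59.78
59.78 < 60 → F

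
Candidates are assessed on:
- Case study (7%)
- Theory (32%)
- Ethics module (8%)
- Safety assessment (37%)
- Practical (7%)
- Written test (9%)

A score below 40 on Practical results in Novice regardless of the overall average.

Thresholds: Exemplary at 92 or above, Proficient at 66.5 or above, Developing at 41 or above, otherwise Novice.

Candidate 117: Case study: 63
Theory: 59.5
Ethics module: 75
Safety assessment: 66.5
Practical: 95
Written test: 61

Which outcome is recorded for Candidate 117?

Practical score 95 ≥ 40: minimum met.
Weighted total:
  Case study 63 × 0.07 = 4.41
  Theory 59.5 × 0.32 = 19.04
  Ethics module 75 × 0.08 = 6
  Safety assessment 66.5 × 0.37 = 24.605
  Practical 95 × 0.07 = 6.65
  Written test 61 × 0.09 = 5.49
Sum = 66.195
66.195 is ≥ 41 and < 66.5 → Developing

Developing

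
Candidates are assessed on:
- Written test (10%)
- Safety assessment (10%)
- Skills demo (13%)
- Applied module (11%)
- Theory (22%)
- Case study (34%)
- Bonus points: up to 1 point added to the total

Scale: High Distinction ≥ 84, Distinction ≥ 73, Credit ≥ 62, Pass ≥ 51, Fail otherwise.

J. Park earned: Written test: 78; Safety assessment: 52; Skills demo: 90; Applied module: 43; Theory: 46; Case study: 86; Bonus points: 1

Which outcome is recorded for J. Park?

Weighted total:
  Written test 78 × 0.1 = 7.8
  Safety assessment 52 × 0.1 = 5.2
  Skills demo 90 × 0.13 = 11.7
  Applied module 43 × 0.11 = 4.73
  Theory 46 × 0.22 = 10.12
  Case study 86 × 0.34 = 29.24
Sum = 68.79
Bonus points: 68.79 + 1 = 69.79
69.79 is ≥ 62 and < 73 → Credit

Credit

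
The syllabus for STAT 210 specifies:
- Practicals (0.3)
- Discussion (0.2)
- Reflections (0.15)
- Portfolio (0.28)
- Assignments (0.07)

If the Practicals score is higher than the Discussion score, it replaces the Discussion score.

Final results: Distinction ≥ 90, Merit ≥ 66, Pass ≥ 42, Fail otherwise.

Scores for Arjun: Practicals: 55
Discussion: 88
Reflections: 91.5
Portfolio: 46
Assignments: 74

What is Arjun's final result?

Pass

Practicals (55) ≤ Discussion (88), so Discussion stays at 88.
Weighted total:
  Practicals 55 × 0.3 = 16.5
  Discussion 88 × 0.2 = 17.6
  Reflections 91.5 × 0.15 = 13.725
  Portfolio 46 × 0.28 = 12.88
  Assignments 74 × 0.07 = 5.18
Sum = 65.885
65.885 is ≥ 42 and < 66 → Pass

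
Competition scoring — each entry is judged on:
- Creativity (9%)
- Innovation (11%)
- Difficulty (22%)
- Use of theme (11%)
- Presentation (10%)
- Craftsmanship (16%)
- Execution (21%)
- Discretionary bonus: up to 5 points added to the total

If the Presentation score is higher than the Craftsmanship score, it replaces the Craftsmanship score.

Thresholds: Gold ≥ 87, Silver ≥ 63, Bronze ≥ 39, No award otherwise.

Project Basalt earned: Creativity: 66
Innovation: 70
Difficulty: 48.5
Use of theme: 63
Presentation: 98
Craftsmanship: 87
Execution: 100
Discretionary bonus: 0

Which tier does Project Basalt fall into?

Presentation (98) > Craftsmanship (87), so Craftsmanship counts as 98.
Weighted total:
  Creativity 66 × 0.09 = 5.94
  Innovation 70 × 0.11 = 7.7
  Difficulty 48.5 × 0.22 = 10.67
  Use of theme 63 × 0.11 = 6.93
  Presentation 98 × 0.1 = 9.8
  Craftsmanship 98 × 0.16 = 15.68
  Execution 100 × 0.21 = 21
Sum = 77.72
Discretionary bonus: 77.72 + 0 = 77.72
77.72 is ≥ 63 and < 87 → Silver

Silver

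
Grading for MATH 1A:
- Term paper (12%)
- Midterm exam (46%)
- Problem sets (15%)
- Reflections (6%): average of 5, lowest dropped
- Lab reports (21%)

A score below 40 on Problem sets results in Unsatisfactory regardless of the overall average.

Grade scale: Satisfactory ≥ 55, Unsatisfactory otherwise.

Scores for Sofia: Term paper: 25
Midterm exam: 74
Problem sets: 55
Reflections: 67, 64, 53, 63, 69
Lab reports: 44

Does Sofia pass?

Reflections: drop 53 → average of remaining 4 = 263/4 = 65.75
Problem sets score 55 ≥ 40: minimum met.
Weighted total:
  Term paper 25 × 0.12 = 3
  Midterm exam 74 × 0.46 = 34.04
  Problem sets 55 × 0.15 = 8.25
  Reflections 65.75 × 0.06 = 3.945
  Lab reports 44 × 0.21 = 9.24
Sum = 58.475
58.475 ≥ 55 → Satisfactory

Satisfactory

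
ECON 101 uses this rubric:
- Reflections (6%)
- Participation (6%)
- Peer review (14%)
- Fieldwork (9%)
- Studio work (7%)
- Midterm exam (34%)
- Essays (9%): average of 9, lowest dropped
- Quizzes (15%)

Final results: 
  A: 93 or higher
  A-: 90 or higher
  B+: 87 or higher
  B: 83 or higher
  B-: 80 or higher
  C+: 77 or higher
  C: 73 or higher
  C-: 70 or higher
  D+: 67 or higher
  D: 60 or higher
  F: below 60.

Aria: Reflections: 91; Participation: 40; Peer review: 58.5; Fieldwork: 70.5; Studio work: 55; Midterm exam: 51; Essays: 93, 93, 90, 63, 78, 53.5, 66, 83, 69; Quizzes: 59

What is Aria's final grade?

Essays: drop 53.5 → average of remaining 8 = 635/8 = 79.375
Weighted total:
  Reflections 91 × 0.06 = 5.46
  Participation 40 × 0.06 = 2.4
  Peer review 58.5 × 0.14 = 8.19
  Fieldwork 70.5 × 0.09 = 6.345
  Studio work 55 × 0.07 = 3.85
  Midterm exam 51 × 0.34 = 17.34
  Essays 79.375 × 0.09 = 7.14375
  Quizzes 59 × 0.15 = 8.85
Sum = 59.57875
59.57875 < 60 → F

F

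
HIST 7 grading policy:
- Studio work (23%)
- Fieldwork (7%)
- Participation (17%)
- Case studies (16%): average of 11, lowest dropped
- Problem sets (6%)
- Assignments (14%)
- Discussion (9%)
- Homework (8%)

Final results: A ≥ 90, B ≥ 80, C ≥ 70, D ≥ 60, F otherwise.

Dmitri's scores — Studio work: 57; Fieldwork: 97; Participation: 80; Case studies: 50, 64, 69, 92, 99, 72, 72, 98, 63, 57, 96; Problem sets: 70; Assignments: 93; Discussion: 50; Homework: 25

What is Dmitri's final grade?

Case studies: drop 50 → average of remaining 10 = 782/10 = 78.2
Weighted total:
  Studio work 57 × 0.23 = 13.11
  Fieldwork 97 × 0.07 = 6.79
  Participation 80 × 0.17 = 13.6
  Case studies 78.2 × 0.16 = 12.512
  Problem sets 70 × 0.06 = 4.2
  Assignments 93 × 0.14 = 13.02
  Discussion 50 × 0.09 = 4.5
  Homework 25 × 0.08 = 2
Sum = 69.732
69.732 is ≥ 60 and < 70 → D

D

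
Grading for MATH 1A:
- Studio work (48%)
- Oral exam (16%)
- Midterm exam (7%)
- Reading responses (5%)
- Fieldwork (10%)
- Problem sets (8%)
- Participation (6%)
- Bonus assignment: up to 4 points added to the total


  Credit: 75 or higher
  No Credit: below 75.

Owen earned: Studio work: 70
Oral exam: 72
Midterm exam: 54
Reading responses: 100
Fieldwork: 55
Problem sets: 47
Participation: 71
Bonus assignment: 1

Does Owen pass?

Weighted total:
  Studio work 70 × 0.48 = 33.6
  Oral exam 72 × 0.16 = 11.52
  Midterm exam 54 × 0.07 = 3.78
  Reading responses 100 × 0.05 = 5
  Fieldwork 55 × 0.1 = 5.5
  Problem sets 47 × 0.08 = 3.76
  Participation 71 × 0.06 = 4.26
Sum = 67.42
Bonus assignment: 67.42 + 1 = 68.42
68.42 < 75 → No Credit

No Credit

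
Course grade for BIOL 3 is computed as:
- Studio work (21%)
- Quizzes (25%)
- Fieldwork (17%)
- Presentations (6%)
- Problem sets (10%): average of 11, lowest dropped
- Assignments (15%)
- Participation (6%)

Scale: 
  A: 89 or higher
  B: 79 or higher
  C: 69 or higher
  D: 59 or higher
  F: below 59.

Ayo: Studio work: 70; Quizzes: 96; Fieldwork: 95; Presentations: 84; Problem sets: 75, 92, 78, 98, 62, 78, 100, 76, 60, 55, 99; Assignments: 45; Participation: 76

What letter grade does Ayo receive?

B

Problem sets: drop 55 → average of remaining 10 = 818/10 = 81.8
Weighted total:
  Studio work 70 × 0.21 = 14.7
  Quizzes 96 × 0.25 = 24
  Fieldwork 95 × 0.17 = 16.15
  Presentations 84 × 0.06 = 5.04
  Problem sets 81.8 × 0.1 = 8.18
  Assignments 45 × 0.15 = 6.75
  Participation 76 × 0.06 = 4.56
Sum = 79.38
79.38 is ≥ 79 and < 89 → B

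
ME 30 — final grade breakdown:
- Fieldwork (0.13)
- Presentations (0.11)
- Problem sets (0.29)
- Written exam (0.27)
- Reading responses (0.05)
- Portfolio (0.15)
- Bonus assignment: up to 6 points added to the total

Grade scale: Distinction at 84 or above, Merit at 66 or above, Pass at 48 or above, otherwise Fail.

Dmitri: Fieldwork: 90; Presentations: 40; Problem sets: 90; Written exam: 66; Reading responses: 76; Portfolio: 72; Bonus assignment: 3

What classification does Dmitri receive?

Weighted total:
  Fieldwork 90 × 0.13 = 11.7
  Presentations 40 × 0.11 = 4.4
  Problem sets 90 × 0.29 = 26.1
  Written exam 66 × 0.27 = 17.82
  Reading responses 76 × 0.05 = 3.8
  Portfolio 72 × 0.15 = 10.8
Sum = 74.62
Bonus assignment: 74.62 + 3 = 77.62
77.62 is ≥ 66 and < 84 → Merit

Merit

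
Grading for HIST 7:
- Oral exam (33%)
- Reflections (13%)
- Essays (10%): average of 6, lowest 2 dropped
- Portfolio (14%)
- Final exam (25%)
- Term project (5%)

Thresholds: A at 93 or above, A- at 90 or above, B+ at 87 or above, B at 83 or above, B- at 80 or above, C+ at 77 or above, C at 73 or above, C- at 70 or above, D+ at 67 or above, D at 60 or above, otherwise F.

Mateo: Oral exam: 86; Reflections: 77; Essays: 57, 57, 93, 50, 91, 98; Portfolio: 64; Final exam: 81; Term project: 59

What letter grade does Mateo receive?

Essays: drop 50, 57 → average of remaining 4 = 339/4 = 84.75
Weighted total:
  Oral exam 86 × 0.33 = 28.38
  Reflections 77 × 0.13 = 10.01
  Essays 84.75 × 0.1 = 8.475
  Portfolio 64 × 0.14 = 8.96
  Final exam 81 × 0.25 = 20.25
  Term project 59 × 0.05 = 2.95
Sum = 79.025
79.025 is ≥ 77 and < 80 → C+

C+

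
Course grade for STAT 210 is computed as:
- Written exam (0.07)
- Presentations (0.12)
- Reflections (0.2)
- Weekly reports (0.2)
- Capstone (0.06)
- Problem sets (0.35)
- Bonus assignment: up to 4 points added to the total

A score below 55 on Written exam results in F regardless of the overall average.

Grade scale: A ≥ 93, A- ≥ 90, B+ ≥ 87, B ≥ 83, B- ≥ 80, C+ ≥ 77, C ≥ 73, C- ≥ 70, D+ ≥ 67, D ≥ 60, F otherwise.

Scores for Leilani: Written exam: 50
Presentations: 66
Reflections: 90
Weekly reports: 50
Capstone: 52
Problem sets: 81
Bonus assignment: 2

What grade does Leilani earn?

Written exam score 50 < 55: minimum not met.
Weighted total:
  Written exam 50 × 0.07 = 3.5
  Presentations 66 × 0.12 = 7.92
  Reflections 90 × 0.2 = 18
  Weekly reports 50 × 0.2 = 10
  Capstone 52 × 0.06 = 3.12
  Problem sets 81 × 0.35 = 28.35
Sum = 70.89
Bonus assignment: 70.89 + 2 = 72.89
Because the Written exam minimum was not met, the result is F.

F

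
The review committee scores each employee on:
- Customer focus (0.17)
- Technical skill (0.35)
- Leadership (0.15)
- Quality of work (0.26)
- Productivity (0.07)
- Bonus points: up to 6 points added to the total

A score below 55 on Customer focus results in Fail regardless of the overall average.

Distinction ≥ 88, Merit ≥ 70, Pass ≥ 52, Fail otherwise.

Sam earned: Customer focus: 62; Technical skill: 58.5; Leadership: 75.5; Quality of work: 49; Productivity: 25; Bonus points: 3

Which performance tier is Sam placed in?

Pass

Customer focus score 62 ≥ 55: minimum met.
Weighted total:
  Customer focus 62 × 0.17 = 10.54
  Technical skill 58.5 × 0.35 = 20.475
  Leadership 75.5 × 0.15 = 11.325
  Quality of work 49 × 0.26 = 12.74
  Productivity 25 × 0.07 = 1.75
Sum = 56.83
Bonus points: 56.83 + 3 = 59.83
59.83 is ≥ 52 and < 70 → Pass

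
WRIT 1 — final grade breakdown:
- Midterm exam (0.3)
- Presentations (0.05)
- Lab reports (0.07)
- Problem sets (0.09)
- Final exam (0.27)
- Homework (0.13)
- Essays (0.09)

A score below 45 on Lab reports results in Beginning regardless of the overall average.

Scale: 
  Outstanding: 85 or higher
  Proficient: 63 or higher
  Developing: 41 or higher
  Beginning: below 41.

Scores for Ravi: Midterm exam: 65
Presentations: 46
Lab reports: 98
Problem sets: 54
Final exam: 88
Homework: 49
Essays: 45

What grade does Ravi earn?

Lab reports score 98 ≥ 45: minimum met.
Weighted total:
  Midterm exam 65 × 0.3 = 19.5
  Presentations 46 × 0.05 = 2.3
  Lab reports 98 × 0.07 = 6.86
  Problem sets 54 × 0.09 = 4.86
  Final exam 88 × 0.27 = 23.76
  Homework 49 × 0.13 = 6.37
  Essays 45 × 0.09 = 4.05
Sum = 67.7
67.7 is ≥ 63 and < 85 → Proficient

Proficient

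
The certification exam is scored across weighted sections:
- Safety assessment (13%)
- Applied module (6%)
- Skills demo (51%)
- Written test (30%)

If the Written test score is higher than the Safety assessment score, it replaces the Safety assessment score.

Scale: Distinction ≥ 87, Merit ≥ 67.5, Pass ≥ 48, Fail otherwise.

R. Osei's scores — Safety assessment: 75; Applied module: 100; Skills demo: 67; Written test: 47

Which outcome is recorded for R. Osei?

Pass

Written test (47) ≤ Safety assessment (75), so Safety assessment stays at 75.
Weighted total:
  Safety assessment 75 × 0.13 = 9.75
  Applied module 100 × 0.06 = 6
  Skills demo 67 × 0.51 = 34.17
  Written test 47 × 0.3 = 14.1
Sum = 64.02
64.02 is ≥ 48 and < 67.5 → Pass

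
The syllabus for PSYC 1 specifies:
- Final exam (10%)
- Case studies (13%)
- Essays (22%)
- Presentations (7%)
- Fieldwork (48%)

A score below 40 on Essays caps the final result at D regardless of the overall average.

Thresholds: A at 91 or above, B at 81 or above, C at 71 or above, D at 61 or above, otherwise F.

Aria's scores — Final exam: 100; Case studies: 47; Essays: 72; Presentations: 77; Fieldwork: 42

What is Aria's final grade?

Essays score 72 ≥ 40: minimum met.
Weighted total:
  Final exam 100 × 0.1 = 10
  Case studies 47 × 0.13 = 6.11
  Essays 72 × 0.22 = 15.84
  Presentations 77 × 0.07 = 5.39
  Fieldwork 42 × 0.48 = 20.16
Sum = 57.5
57.5 < 61 → F

F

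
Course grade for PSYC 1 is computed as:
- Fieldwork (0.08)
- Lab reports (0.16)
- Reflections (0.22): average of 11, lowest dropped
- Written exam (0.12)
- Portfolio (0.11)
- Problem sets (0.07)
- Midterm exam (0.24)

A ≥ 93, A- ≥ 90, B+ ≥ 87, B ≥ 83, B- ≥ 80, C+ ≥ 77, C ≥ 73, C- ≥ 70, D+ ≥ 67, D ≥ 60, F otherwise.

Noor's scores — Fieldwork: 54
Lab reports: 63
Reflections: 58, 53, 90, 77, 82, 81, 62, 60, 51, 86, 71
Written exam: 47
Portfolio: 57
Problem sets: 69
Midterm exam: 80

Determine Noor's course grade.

D

Reflections: drop 51 → average of remaining 10 = 720/10 = 72
Weighted total:
  Fieldwork 54 × 0.08 = 4.32
  Lab reports 63 × 0.16 = 10.08
  Reflections 72 × 0.22 = 15.84
  Written exam 47 × 0.12 = 5.64
  Portfolio 57 × 0.11 = 6.27
  Problem sets 69 × 0.07 = 4.83
  Midterm exam 80 × 0.24 = 19.2
Sum = 66.18
66.18 is ≥ 60 and < 67 → D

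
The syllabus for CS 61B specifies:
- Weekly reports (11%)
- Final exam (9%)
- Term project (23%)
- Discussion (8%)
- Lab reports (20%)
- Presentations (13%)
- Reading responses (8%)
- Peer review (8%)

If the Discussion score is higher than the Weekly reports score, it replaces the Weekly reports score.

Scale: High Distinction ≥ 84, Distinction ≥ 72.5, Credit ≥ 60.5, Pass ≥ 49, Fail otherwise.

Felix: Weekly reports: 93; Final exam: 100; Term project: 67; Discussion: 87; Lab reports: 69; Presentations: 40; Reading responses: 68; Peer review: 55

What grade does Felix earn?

Discussion (87) ≤ Weekly reports (93), so Weekly reports stays at 93.
Weighted total:
  Weekly reports 93 × 0.11 = 10.23
  Final exam 100 × 0.09 = 9
  Term project 67 × 0.23 = 15.41
  Discussion 87 × 0.08 = 6.96
  Lab reports 69 × 0.2 = 13.8
  Presentations 40 × 0.13 = 5.2
  Reading responses 68 × 0.08 = 5.44
  Peer review 55 × 0.08 = 4.4
Sum = 70.44
70.44 is ≥ 60.5 and < 72.5 → Credit

Credit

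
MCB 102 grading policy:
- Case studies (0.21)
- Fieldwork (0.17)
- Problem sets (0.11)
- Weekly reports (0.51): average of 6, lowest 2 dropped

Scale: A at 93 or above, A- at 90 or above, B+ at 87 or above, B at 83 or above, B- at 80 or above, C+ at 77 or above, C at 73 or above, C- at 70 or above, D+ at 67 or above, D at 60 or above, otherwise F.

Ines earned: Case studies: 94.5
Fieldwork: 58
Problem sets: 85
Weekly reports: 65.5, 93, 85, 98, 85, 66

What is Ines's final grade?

B

Weekly reports: drop 65.5, 66 → average of remaining 4 = 361/4 = 90.25
Weighted total:
  Case studies 94.5 × 0.21 = 19.845
  Fieldwork 58 × 0.17 = 9.86
  Problem sets 85 × 0.11 = 9.35
  Weekly reports 90.25 × 0.51 = 46.0275
Sum = 85.0825
85.0825 is ≥ 83 and < 87 → B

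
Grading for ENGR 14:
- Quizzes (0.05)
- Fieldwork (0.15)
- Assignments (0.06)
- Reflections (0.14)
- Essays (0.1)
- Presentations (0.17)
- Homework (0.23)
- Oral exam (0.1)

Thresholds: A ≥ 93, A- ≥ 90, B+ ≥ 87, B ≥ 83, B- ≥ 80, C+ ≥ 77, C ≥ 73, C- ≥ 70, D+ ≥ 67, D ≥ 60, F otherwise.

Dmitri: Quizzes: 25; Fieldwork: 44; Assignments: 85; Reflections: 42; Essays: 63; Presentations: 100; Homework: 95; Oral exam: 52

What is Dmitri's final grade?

D+

Weighted total:
  Quizzes 25 × 0.05 = 1.25
  Fieldwork 44 × 0.15 = 6.6
  Assignments 85 × 0.06 = 5.1
  Reflections 42 × 0.14 = 5.88
  Essays 63 × 0.1 = 6.3
  Presentations 100 × 0.17 = 17
  Homework 95 × 0.23 = 21.85
  Oral exam 52 × 0.1 = 5.2
Sum = 69.18
69.18 is ≥ 67 and < 70 → D+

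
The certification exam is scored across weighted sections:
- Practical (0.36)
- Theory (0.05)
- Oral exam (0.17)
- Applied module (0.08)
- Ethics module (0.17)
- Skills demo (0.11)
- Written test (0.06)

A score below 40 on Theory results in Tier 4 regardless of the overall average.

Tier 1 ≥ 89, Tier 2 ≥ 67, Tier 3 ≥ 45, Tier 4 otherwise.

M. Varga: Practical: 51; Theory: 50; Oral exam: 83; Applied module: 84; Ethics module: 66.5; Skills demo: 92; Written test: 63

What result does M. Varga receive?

Tier 3

Theory score 50 ≥ 40: minimum met.
Weighted total:
  Practical 51 × 0.36 = 18.36
  Theory 50 × 0.05 = 2.5
  Oral exam 83 × 0.17 = 14.11
  Applied module 84 × 0.08 = 6.72
  Ethics module 66.5 × 0.17 = 11.305
  Skills demo 92 × 0.11 = 10.12
  Written test 63 × 0.06 = 3.78
Sum = 66.895
66.895 is ≥ 45 and < 67 → Tier 3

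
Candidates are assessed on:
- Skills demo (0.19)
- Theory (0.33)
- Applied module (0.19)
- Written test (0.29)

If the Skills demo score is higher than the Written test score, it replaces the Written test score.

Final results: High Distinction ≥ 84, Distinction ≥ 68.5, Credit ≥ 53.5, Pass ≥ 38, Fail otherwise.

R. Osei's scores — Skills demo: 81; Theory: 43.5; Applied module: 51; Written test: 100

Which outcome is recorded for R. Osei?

Credit

Skills demo (81) ≤ Written test (100), so Written test stays at 100.
Weighted total:
  Skills demo 81 × 0.19 = 15.39
  Theory 43.5 × 0.33 = 14.355
  Applied module 51 × 0.19 = 9.69
  Written test 100 × 0.29 = 29
Sum = 68.435
68.435 is ≥ 53.5 and < 68.5 → Credit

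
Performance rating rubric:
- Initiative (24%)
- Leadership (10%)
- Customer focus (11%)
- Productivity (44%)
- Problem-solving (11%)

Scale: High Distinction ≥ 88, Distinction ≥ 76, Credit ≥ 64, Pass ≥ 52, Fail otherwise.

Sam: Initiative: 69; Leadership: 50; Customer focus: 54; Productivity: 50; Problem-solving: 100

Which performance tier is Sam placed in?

Weighted total:
  Initiative 69 × 0.24 = 16.56
  Leadership 50 × 0.1 = 5
  Customer focus 54 × 0.11 = 5.94
  Productivity 50 × 0.44 = 22
  Problem-solving 100 × 0.11 = 11
Sum = 60.5
60.5 is ≥ 52 and < 64 → Pass

Pass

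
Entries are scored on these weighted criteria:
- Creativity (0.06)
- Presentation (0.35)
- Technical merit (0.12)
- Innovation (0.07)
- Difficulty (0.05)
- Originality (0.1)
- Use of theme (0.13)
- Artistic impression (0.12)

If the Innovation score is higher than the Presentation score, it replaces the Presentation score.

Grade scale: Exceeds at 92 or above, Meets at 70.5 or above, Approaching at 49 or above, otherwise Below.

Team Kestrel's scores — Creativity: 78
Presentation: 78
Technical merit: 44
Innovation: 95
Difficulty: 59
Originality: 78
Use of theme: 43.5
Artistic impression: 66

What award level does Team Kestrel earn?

Innovation (95) > Presentation (78), so Presentation counts as 95.
Weighted total:
  Creativity 78 × 0.06 = 4.68
  Presentation 95 × 0.35 = 33.25
  Technical merit 44 × 0.12 = 5.28
  Innovation 95 × 0.07 = 6.65
  Difficulty 59 × 0.05 = 2.95
  Originality 78 × 0.1 = 7.8
  Use of theme 43.5 × 0.13 = 5.655
  Artistic impression 66 × 0.12 = 7.92
Sum = 74.185
74.185 is ≥ 70.5 and < 92 → Meets

Meets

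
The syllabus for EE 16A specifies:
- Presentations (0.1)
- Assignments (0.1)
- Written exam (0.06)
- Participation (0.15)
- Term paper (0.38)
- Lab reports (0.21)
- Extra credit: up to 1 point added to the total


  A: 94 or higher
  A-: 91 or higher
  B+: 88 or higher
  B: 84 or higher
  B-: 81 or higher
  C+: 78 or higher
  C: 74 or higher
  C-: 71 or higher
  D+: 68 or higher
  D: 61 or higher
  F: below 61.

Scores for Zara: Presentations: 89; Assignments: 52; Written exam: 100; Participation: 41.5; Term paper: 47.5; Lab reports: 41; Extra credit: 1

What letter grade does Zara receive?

F

Weighted total:
  Presentations 89 × 0.1 = 8.9
  Assignments 52 × 0.1 = 5.2
  Written exam 100 × 0.06 = 6
  Participation 41.5 × 0.15 = 6.225
  Term paper 47.5 × 0.38 = 18.05
  Lab reports 41 × 0.21 = 8.61
Sum = 52.985
Extra credit: 52.985 + 1 = 53.985
53.985 < 61 → F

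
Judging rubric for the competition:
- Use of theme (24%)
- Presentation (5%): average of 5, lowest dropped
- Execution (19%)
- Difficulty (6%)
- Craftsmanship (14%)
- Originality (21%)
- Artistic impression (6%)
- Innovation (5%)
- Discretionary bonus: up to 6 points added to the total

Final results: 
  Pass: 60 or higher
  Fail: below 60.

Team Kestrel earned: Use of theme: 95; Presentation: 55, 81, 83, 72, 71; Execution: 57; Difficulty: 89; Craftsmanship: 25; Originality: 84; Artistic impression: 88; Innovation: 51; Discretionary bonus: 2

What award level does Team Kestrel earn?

Presentation: drop 55 → average of remaining 4 = 307/4 = 76.75
Weighted total:
  Use of theme 95 × 0.24 = 22.8
  Presentation 76.75 × 0.05 = 3.8375
  Execution 57 × 0.19 = 10.83
  Difficulty 89 × 0.06 = 5.34
  Craftsmanship 25 × 0.14 = 3.5
  Originality 84 × 0.21 = 17.64
  Artistic impression 88 × 0.06 = 5.28
  Innovation 51 × 0.05 = 2.55
Sum = 71.7775
Discretionary bonus: 71.7775 + 2 = 73.7775
73.7775 ≥ 60 → Pass

Pass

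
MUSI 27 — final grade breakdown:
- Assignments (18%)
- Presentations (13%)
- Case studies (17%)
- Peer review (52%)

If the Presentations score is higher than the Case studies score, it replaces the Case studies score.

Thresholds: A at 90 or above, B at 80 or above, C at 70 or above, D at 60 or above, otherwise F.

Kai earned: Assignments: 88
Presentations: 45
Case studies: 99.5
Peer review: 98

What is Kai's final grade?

Presentations (45) ≤ Case studies (99.5), so Case studies stays at 99.5.
Weighted total:
  Assignments 88 × 0.18 = 15.84
  Presentations 45 × 0.13 = 5.85
  Case studies 99.5 × 0.17 = 16.915
  Peer review 98 × 0.52 = 50.96
Sum = 89.565
89.565 is ≥ 80 and < 90 → B

B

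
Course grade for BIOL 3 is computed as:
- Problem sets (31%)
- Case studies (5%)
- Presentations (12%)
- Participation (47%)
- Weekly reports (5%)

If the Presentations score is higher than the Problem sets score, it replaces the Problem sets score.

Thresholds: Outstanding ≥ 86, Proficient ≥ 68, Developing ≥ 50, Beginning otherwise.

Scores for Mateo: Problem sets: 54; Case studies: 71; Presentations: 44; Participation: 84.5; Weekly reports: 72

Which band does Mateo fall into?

Presentations (44) ≤ Problem sets (54), so Problem sets stays at 54.
Weighted total:
  Problem sets 54 × 0.31 = 16.74
  Case studies 71 × 0.05 = 3.55
  Presentations 44 × 0.12 = 5.28
  Participation 84.5 × 0.47 = 39.715
  Weekly reports 72 × 0.05 = 3.6
Sum = 68.885
68.885 is ≥ 68 and < 86 → Proficient

Proficient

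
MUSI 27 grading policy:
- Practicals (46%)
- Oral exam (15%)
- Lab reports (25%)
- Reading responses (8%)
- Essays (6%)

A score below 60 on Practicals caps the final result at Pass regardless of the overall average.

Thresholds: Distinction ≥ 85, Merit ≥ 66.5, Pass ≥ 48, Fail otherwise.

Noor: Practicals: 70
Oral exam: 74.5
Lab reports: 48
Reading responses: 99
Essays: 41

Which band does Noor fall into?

Pass

Practicals score 70 ≥ 60: minimum met.
Weighted total:
  Practicals 70 × 0.46 = 32.2
  Oral exam 74.5 × 0.15 = 11.175
  Lab reports 48 × 0.25 = 12
  Reading responses 99 × 0.08 = 7.92
  Essays 41 × 0.06 = 2.46
Sum = 65.755
65.755 is ≥ 48 and < 66.5 → Pass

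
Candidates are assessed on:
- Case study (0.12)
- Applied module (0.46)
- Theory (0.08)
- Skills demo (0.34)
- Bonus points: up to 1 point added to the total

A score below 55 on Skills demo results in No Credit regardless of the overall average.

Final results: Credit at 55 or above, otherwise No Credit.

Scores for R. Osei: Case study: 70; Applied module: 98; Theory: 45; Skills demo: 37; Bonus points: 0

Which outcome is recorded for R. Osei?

Skills demo score 37 < 55: minimum not met.
Weighted total:
  Case study 70 × 0.12 = 8.4
  Applied module 98 × 0.46 = 45.08
  Theory 45 × 0.08 = 3.6
  Skills demo 37 × 0.34 = 12.58
Sum = 69.66
Bonus points: 69.66 + 0 = 69.66
Because the Skills demo minimum was not met, the result is No Credit.

No Credit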